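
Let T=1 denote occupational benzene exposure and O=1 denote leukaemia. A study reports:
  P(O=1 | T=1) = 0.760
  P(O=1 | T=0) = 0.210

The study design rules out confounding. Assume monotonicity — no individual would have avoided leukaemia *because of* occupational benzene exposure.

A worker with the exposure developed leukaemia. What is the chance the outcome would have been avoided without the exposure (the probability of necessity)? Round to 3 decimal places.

Let p₁ = 0.76, p₀ = 0.21.
Under exogeneity and monotonicity, PN = (p₁ − p₀) / p₁.
PN = (0.76 − 0.21) / 0.76 = 0.55 / 0.76 ≈ 0.7237

PN ≈ 0.724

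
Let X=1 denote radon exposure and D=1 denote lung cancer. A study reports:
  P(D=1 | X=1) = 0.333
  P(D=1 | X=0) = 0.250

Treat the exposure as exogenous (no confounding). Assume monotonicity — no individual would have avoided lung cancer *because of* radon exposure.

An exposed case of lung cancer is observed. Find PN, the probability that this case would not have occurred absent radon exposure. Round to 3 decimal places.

Let p₁ = 0.333, p₀ = 0.25.
Under exogeneity and monotonicity, PN = (p₁ − p₀) / p₁.
PN = (0.333 − 0.25) / 0.333 = 0.083 / 0.333 ≈ 0.2492

PN ≈ 0.249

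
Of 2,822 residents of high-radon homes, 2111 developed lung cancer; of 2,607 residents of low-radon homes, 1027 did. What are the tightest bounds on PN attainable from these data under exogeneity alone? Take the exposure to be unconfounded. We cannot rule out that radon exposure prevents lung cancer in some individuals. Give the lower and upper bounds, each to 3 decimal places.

0.473 ≤ PN ≤ 0.810

p₁ = P(outcome | exposed) = 2111/2822 = 0.74805
p₀ = P(outcome | unexposed) = 1027/2607 = 0.39394
Under exogeneity alone the bounds on PN are max{0,(p₁−p₀)/p₁} ≤ PN ≤ min{1,(1−p₀)/p₁}.
  lower = (p₁ − p₀)/p₁ = 0.35411 / 0.74805 ≈ 0.4734
  upper = min{1, (1 − p₀)/p₁} = 0.60606 / 0.74805 ≈ 0.8102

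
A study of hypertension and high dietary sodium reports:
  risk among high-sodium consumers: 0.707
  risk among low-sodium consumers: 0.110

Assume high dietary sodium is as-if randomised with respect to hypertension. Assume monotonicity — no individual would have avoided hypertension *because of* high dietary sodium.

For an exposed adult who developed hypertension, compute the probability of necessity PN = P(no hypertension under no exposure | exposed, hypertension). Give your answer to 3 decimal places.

PN ≈ 0.844

Let p₁ = 0.707, p₀ = 0.11.
Under exogeneity and monotonicity, PN = (p₁ − p₀) / p₁.
PN = (0.707 − 0.11) / 0.707 = 0.597 / 0.707 ≈ 0.8444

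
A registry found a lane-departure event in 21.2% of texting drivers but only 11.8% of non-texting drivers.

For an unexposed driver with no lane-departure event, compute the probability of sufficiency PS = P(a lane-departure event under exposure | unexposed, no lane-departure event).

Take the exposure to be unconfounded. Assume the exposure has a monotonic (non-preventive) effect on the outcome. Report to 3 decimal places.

PS ≈ 0.107

p₁ = 0.212, p₀ = 0.118.
Under exogeneity and monotonicity, PS = (p₁ − p₀) / (1 − p₀).
PS = (0.212 − 0.118) / (1 − 0.118) = 0.094 / 0.882 ≈ 0.1066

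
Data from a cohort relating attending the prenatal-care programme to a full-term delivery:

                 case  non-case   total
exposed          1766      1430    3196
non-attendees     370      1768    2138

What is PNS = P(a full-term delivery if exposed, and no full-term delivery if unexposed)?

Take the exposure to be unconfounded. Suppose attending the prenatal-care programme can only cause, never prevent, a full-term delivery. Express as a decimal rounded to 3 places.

p₁ = P(outcome | exposed) = 1766/3196 = 0.55257
p₀ = P(outcome | unexposed) = 370/2138 = 0.17306
Under exogeneity and monotonicity, PNS = p₁ − p₀.
PNS = 0.55257 − 0.17306 = 0.37951

PNS ≈ 0.380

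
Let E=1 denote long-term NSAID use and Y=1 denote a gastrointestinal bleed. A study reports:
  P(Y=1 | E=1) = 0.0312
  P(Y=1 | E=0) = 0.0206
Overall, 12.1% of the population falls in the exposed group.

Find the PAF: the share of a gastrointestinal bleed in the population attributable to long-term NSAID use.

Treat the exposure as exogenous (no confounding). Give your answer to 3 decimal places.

Let p₁ = 0.0312, p₀ = 0.0206.
Overall risk P(Y=1) = π·p₁ + (1−π)·p₀ = 0.121×0.0312 + 0.879×0.0206 = 0.021883.
Under exogeneity, PAF = [P(Y=1) − p₀] / P(Y=1).
PAF = (0.021883 − 0.0206) / 0.021883 ≈ 0.0586

PAF ≈ 0.059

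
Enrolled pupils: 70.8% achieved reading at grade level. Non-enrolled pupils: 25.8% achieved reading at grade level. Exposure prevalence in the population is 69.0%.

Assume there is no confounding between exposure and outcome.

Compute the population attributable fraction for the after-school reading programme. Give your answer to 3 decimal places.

p₁ = 0.708, p₀ = 0.258.
Overall risk P(Y=1) = π·p₁ + (1−π)·p₀ = 0.69×0.708 + 0.31×0.258 = 0.5685.
Under exogeneity, PAF = [P(Y=1) − p₀] / P(Y=1).
PAF = (0.5685 − 0.258) / 0.5685 ≈ 0.5462

PAF ≈ 0.546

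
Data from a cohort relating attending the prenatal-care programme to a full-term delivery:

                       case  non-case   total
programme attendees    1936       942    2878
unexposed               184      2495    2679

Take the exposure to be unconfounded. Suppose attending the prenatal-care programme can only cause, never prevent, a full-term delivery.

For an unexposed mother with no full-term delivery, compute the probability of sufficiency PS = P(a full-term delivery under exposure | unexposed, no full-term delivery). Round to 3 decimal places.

p₁ = P(outcome | exposed) = 1936/2878 = 0.67269
p₀ = P(outcome | unexposed) = 184/2679 = 0.068682
Under exogeneity and monotonicity, PS = (p₁ − p₀)/(1 − p₀).
PS = (0.67269 − 0.068682) / 0.93132 ≈ 0.6486

PS ≈ 0.649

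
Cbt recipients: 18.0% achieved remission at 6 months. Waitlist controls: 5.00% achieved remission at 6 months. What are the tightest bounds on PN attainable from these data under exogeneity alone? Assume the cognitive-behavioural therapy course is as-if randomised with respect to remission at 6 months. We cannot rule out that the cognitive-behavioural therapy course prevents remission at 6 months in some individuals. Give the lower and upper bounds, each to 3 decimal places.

p₁ = 0.18, p₀ = 0.05.
Under exogeneity alone the bounds on PN are max{0,(p₁−p₀)/p₁} ≤ PN ≤ min{1,(1−p₀)/p₁}.
  lower = (p₁ − p₀)/p₁ = 0.13 / 0.18 ≈ 0.7222
  upper = min{1, (1 − p₀)/p₁} = 0.95 / 0.18 ≈ 5.2778 → capped at 1

0.722 ≤ PN ≤ 1.000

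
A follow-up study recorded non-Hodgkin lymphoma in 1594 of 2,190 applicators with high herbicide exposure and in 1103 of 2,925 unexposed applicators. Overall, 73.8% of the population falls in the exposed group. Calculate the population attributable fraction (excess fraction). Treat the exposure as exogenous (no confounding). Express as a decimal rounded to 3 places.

PAF ≈ 0.407

p₁ = P(outcome | exposed) = 1594/2190 = 0.72785
p₀ = P(outcome | unexposed) = 1103/2925 = 0.37709
Overall risk P(Y=1) = π·p₁ + (1−π)·p₀ = 0.738×0.72785 + 0.262×0.37709 = 0.63595.
Under exogeneity, PAF = [P(Y=1) − p₀] / P(Y=1).
PAF = (0.63595 − 0.37709) / 0.63595 ≈ 0.4070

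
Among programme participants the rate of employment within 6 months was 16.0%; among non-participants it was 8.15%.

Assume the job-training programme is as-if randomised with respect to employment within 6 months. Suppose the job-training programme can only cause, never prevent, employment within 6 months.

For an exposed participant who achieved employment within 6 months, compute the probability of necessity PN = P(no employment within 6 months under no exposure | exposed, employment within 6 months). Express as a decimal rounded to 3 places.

p₁ = 0.16, p₀ = 0.0815.
Under exogeneity and monotonicity, PN = (p₁ − p₀) / p₁.
PN = (0.16 − 0.0815) / 0.16 = 0.0785 / 0.16 ≈ 0.4906

PN ≈ 0.491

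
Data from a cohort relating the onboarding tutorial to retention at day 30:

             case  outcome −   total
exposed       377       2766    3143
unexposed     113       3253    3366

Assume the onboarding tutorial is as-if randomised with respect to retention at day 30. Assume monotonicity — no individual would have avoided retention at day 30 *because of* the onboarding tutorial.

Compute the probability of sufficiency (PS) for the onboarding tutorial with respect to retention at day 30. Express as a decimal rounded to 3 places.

p₁ = P(outcome | exposed) = 377/3143 = 0.11995
p₀ = P(outcome | unexposed) = 113/3366 = 0.033571
Under exogeneity and monotonicity, PS = (p₁ − p₀)/(1 − p₀).
PS = (0.11995 − 0.033571) / 0.96643 ≈ 0.0894

PS ≈ 0.089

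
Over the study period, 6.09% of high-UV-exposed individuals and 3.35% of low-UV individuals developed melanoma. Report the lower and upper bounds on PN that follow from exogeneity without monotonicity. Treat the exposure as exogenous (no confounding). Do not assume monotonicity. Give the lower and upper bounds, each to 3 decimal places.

0.450 ≤ PN ≤ 1.000

p₁ = 0.0609, p₀ = 0.0335.
Under exogeneity alone the bounds on PN are max{0,(p₁−p₀)/p₁} ≤ PN ≤ min{1,(1−p₀)/p₁}.
  lower = (p₁ − p₀)/p₁ = 0.0274 / 0.0609 ≈ 0.4499
  upper = min{1, (1 − p₀)/p₁} = 0.9665 / 0.0609 ≈ 15.8703 → capped at 1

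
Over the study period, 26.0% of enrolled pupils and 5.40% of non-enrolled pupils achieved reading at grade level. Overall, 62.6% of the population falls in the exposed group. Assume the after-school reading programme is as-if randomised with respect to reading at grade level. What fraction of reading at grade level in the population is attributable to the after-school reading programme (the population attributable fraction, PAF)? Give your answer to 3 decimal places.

p₁ = 0.26, p₀ = 0.054.
Overall risk P(Y=1) = π·p₁ + (1−π)·p₀ = 0.626×0.26 + 0.374×0.054 = 0.18296.
Under exogeneity, PAF = [P(Y=1) − p₀] / P(Y=1).
PAF = (0.18296 − 0.054) / 0.18296 ≈ 0.7048

PAF ≈ 0.705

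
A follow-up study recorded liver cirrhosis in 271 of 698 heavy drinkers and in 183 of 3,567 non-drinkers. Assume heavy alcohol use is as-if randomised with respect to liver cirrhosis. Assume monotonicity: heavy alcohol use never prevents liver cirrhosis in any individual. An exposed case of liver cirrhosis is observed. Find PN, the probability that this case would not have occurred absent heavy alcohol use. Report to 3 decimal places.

p₁ = P(outcome | exposed) = 271/698 = 0.38825
p₀ = P(outcome | unexposed) = 183/3567 = 0.051304
Under exogeneity and monotonicity, PN = (p₁ − p₀) / p₁.
PN = (0.38825 − 0.051304) / 0.38825 = 0.33695 / 0.38825 ≈ 0.8679

PN ≈ 0.868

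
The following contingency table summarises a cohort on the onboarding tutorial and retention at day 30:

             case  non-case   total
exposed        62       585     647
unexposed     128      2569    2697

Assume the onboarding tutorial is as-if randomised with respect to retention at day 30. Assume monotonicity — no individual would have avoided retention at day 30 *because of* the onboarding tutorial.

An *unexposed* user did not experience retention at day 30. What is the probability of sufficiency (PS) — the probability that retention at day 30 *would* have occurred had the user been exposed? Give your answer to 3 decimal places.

p₁ = P(outcome | exposed) = 62/647 = 0.095827
p₀ = P(outcome | unexposed) = 128/2697 = 0.04746
Under exogeneity and monotonicity, PS = (p₁ − p₀) / (1 − p₀).
PS = (0.095827 − 0.04746) / (1 − 0.04746) = 0.048367 / 0.95254 ≈ 0.0508

PS ≈ 0.051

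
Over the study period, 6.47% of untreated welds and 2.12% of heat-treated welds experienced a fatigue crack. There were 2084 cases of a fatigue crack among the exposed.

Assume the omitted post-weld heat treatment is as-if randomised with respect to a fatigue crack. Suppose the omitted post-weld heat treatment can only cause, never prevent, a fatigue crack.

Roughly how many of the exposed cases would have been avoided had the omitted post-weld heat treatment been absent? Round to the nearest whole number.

p₁ = 0.0647, p₀ = 0.0212.
PN = (p₁ − p₀)/p₁ = (0.0647 − 0.0212) / 0.0647 ≈ 0.67233.
Attributable cases ≈ PN × (exposed cases) = 0.67233 × 2084 ≈ 1401.14.

about 1401 cases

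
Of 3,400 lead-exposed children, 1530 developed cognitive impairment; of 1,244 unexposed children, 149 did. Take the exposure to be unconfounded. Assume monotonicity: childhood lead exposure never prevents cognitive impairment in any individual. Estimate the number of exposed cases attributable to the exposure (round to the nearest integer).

p₁ = P(outcome | exposed) = 1530/3400 = 0.45
p₀ = P(outcome | unexposed) = 149/1244 = 0.11977
PN = (p₁ − p₀)/p₁ = (0.45 − 0.11977) / 0.45 ≈ 0.73383.
Attributable cases ≈ PN × (exposed cases) = 0.73383 × 1530 ≈ 1122.77.

about 1123 cases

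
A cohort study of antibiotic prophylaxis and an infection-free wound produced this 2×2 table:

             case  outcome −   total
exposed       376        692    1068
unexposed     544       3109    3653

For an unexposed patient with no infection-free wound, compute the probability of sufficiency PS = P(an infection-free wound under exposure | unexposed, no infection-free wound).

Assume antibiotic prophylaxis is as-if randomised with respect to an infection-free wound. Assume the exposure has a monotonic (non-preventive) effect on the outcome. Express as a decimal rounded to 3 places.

p₁ = P(outcome | exposed) = 376/1068 = 0.35206
p₀ = P(outcome | unexposed) = 544/3653 = 0.14892
Under exogeneity and monotonicity, PS = (p₁ − p₀)/(1 − p₀).
PS = (0.35206 − 0.14892) / 0.85108 ≈ 0.2387

PS ≈ 0.239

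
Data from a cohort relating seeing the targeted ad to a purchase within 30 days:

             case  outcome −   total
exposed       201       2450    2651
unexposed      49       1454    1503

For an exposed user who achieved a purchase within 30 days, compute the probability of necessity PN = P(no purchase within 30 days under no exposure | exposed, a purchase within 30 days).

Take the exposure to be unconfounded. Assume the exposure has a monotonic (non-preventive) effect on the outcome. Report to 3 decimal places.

PN ≈ 0.570

p₁ = P(outcome | exposed) = 201/2651 = 0.07582
p₀ = P(outcome | unexposed) = 49/1503 = 0.032601
Under exogeneity and monotonicity, PN = (p₁ − p₀)/p₁.
PN = (0.07582 − 0.032601) / 0.07582 ≈ 0.5700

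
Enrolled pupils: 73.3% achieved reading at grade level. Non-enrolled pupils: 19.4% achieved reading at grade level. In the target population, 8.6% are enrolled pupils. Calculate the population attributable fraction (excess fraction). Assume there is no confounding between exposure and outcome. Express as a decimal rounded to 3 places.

PAF ≈ 0.193

p₁ = 0.733, p₀ = 0.194.
Overall risk P(Y=1) = π·p₁ + (1−π)·p₀ = 0.086×0.733 + 0.914×0.194 = 0.24035.
Under exogeneity, PAF = [P(Y=1) − p₀] / P(Y=1).
PAF = (0.24035 − 0.194) / 0.24035 ≈ 0.1929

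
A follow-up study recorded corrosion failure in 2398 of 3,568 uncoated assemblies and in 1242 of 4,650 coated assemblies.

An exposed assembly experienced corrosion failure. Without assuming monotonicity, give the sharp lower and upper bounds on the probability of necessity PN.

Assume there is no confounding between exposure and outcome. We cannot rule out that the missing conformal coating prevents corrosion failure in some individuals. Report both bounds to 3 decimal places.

0.603 ≤ PN ≤ 1.000

p₁ = P(outcome | exposed) = 2398/3568 = 0.67209
p₀ = P(outcome | unexposed) = 1242/4650 = 0.2671
Under exogeneity alone the bounds on PN are max{0,(p₁−p₀)/p₁} ≤ PN ≤ min{1,(1−p₀)/p₁}.
  lower = (p₁ − p₀)/p₁ = 0.40499 / 0.67209 ≈ 0.6026
  upper = min{1, (1 − p₀)/p₁} = 0.7329 / 0.67209 ≈ 1.0905 → capped at 1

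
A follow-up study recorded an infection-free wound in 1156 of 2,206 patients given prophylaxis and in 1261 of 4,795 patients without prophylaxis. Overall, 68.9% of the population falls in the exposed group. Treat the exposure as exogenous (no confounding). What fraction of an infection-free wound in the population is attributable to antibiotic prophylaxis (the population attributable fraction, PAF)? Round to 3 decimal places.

PAF ≈ 0.406

p₁ = P(outcome | exposed) = 1156/2206 = 0.52403
p₀ = P(outcome | unexposed) = 1261/4795 = 0.26298
Overall risk P(Y=1) = π·p₁ + (1−π)·p₀ = 0.689×0.52403 + 0.311×0.26298 = 0.44284.
Under exogeneity, PAF = [P(Y=1) − p₀] / P(Y=1).
PAF = (0.44284 − 0.26298) / 0.44284 ≈ 0.4061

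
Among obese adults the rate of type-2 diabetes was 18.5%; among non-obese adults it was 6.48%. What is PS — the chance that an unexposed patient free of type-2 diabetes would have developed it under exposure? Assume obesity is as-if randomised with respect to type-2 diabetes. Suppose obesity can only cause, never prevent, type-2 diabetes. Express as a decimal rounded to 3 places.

p₁ = 0.185, p₀ = 0.0648.
Under exogeneity and monotonicity, PS = (p₁ − p₀) / (1 − p₀).
PS = (0.185 − 0.0648) / (1 − 0.0648) = 0.1202 / 0.9352 ≈ 0.1285

PS ≈ 0.129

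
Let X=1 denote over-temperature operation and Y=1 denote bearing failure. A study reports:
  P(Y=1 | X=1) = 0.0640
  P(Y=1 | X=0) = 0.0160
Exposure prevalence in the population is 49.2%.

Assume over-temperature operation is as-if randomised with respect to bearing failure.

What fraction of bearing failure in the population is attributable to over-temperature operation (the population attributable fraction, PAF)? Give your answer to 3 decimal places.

PAF ≈ 0.596

Let p₁ = 0.064, p₀ = 0.016.
Overall risk P(Y=1) = π·p₁ + (1−π)·p₀ = 0.492×0.064 + 0.508×0.016 = 0.039616.
Under exogeneity, PAF = [P(Y=1) − p₀] / P(Y=1).
PAF = (0.039616 − 0.016) / 0.039616 ≈ 0.5961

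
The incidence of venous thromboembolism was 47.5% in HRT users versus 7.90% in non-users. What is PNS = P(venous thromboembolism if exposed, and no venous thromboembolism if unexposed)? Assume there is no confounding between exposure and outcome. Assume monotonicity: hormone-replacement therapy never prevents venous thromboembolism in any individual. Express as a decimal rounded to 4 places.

PNS ≈ 0.3960

p₁ = 0.475, p₀ = 0.079.
Under exogeneity and monotonicity, PNS = p₁ − p₀.
PNS = 0.475 − 0.079 = 0.396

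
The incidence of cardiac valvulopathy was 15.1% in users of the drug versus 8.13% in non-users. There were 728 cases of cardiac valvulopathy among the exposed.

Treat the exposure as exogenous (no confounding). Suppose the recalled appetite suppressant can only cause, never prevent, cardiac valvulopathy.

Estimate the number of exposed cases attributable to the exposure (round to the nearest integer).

p₁ = 0.151, p₀ = 0.0813.
PN = (p₁ − p₀)/p₁ = (0.151 − 0.0813) / 0.151 ≈ 0.46159.
Attributable cases ≈ PN × (exposed cases) = 0.46159 × 728 ≈ 336.04.

about 336 cases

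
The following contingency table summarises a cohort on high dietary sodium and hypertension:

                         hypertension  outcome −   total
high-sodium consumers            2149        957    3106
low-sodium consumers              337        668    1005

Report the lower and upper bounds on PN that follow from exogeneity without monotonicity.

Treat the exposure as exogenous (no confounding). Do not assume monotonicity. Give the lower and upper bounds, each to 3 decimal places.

0.515 ≤ PN ≤ 0.961

p₁ = P(outcome | exposed) = 2149/3106 = 0.69189
p₀ = P(outcome | unexposed) = 337/1005 = 0.33532
Under exogeneity alone the bounds on PN are max{0,(p₁−p₀)/p₁} ≤ PN ≤ min{1,(1−p₀)/p₁}.
  lower = (p₁ − p₀)/p₁ = 0.35656 / 0.69189 ≈ 0.5153
  upper = min{1, (1 − p₀)/p₁} = 0.66468 / 0.69189 ≈ 0.9607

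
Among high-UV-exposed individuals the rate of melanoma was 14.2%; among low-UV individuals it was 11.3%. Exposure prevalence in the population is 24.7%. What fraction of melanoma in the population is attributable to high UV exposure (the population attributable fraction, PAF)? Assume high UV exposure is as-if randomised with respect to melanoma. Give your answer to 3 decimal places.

p₁ = 0.142, p₀ = 0.113.
Overall risk P(Y=1) = π·p₁ + (1−π)·p₀ = 0.247×0.142 + 0.753×0.113 = 0.12016.
Under exogeneity, PAF = [P(Y=1) − p₀] / P(Y=1).
PAF = (0.12016 − 0.113) / 0.12016 ≈ 0.0596

PAF ≈ 0.060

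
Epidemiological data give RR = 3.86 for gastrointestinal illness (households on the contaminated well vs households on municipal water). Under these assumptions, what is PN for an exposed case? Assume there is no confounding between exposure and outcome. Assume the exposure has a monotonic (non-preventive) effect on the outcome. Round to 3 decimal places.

PN ≈ 0.741

Under exogeneity and monotonicity, PN = (RR − 1) / RR = 1 − 1/RR.
PN = (3.86 − 1) / 3.86 = 2.86 / 3.86 ≈ 0.7409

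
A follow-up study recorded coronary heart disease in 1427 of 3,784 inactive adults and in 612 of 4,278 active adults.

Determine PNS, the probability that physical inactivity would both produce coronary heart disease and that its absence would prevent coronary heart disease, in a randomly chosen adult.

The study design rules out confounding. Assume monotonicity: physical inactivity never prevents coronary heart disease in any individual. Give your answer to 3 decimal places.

p₁ = P(outcome | exposed) = 1427/3784 = 0.37711
p₀ = P(outcome | unexposed) = 612/4278 = 0.14306
Under exogeneity and monotonicity, PNS = p₁ − p₀.
PNS = 0.37711 − 0.14306 = 0.23406

PNS ≈ 0.234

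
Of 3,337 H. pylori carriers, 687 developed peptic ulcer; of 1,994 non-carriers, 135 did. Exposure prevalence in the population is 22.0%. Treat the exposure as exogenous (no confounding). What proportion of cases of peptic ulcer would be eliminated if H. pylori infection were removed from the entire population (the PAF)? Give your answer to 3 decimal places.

p₁ = P(outcome | exposed) = 687/3337 = 0.20587
p₀ = P(outcome | unexposed) = 135/1994 = 0.067703
Overall risk P(Y=1) = π·p₁ + (1−π)·p₀ = 0.22×0.20587 + 0.78×0.067703 = 0.098101.
Under exogeneity, PAF = [P(Y=1) − p₀] / P(Y=1).
PAF = (0.098101 − 0.067703) / 0.098101 ≈ 0.3099

PAF ≈ 0.310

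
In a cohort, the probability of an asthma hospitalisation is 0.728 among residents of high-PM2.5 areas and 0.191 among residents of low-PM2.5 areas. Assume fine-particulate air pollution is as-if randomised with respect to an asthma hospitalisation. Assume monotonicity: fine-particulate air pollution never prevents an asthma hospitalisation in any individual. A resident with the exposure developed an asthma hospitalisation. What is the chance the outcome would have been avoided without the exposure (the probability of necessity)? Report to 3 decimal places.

PN ≈ 0.738

Let p₁ = 0.728, p₀ = 0.191.
Under exogeneity and monotonicity, PN = (p₁ − p₀) / p₁.
PN = (0.728 − 0.191) / 0.728 = 0.537 / 0.728 ≈ 0.7376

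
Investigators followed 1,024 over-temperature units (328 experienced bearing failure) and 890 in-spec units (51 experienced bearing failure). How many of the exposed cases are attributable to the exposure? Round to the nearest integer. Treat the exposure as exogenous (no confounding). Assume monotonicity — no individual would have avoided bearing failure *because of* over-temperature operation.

p₁ = P(outcome | exposed) = 328/1024 = 0.32031
p₀ = P(outcome | unexposed) = 51/890 = 0.057303
PN = (p₁ − p₀)/p₁ = (0.32031 − 0.057303) / 0.32031 ≈ 0.82110.
Attributable cases ≈ PN × (exposed cases) = 0.82110 × 328 ≈ 269.32.

about 269 cases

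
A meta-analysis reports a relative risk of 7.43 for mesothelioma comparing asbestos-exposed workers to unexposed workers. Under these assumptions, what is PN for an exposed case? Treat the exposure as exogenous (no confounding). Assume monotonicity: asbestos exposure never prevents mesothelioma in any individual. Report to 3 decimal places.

PN ≈ 0.865

Under exogeneity and monotonicity, PN = (RR − 1) / RR = 1 − 1/RR.
PN = (7.43 − 1) / 7.43 = 6.43 / 7.43 ≈ 0.8654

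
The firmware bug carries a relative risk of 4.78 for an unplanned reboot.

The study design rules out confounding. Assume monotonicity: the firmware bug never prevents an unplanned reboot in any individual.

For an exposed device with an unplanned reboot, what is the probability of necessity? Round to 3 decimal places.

Under exogeneity and monotonicity, PN = (RR − 1) / RR = 1 − 1/RR.
PN = (4.78 − 1) / 4.78 = 3.78 / 4.78 ≈ 0.7908

PN ≈ 0.791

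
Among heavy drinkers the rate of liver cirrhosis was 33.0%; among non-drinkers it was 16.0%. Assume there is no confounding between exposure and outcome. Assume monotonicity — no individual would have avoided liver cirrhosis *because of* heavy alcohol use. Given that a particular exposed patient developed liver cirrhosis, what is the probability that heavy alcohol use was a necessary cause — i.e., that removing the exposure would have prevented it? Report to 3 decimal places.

p₁ = 0.33, p₀ = 0.16.
Under exogeneity and monotonicity, PN = (p₁ − p₀) / p₁.
PN = (0.33 − 0.16) / 0.33 = 0.17 / 0.33 ≈ 0.5152

PN ≈ 0.515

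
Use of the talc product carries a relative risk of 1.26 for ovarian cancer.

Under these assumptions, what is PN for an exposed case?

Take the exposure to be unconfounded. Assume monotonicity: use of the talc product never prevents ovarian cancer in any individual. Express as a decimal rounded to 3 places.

PN ≈ 0.206

Under exogeneity and monotonicity, PN = (RR − 1) / RR = 1 − 1/RR.
PN = (1.26 − 1) / 1.26 = 0.26 / 1.26 ≈ 0.2063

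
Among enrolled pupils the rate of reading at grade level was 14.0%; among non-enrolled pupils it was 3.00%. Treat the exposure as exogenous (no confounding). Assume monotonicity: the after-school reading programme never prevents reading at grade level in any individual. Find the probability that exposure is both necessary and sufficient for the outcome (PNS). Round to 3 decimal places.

p₁ = 0.14, p₀ = 0.03.
Under exogeneity and monotonicity, PNS = p₁ − p₀.
PNS = 0.14 − 0.03 = 0.11

PNS ≈ 0.110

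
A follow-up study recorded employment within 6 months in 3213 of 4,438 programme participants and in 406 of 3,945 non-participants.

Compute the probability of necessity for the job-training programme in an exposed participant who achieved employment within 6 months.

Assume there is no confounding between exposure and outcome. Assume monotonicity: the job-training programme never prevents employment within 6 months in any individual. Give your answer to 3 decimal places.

PN ≈ 0.858

p₁ = P(outcome | exposed) = 3213/4438 = 0.72397
p₀ = P(outcome | unexposed) = 406/3945 = 0.10292
Under exogeneity and monotonicity, PN = (p₁ − p₀) / p₁.
PN = (0.72397 − 0.10292) / 0.72397 = 0.62106 / 0.72397 ≈ 0.8578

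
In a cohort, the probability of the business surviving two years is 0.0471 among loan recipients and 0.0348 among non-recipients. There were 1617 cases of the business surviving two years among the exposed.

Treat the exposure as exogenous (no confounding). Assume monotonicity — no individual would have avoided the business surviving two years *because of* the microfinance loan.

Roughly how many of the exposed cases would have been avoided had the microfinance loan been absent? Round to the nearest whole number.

Let p₁ = 0.0471, p₀ = 0.0348.
PN = (p₁ − p₀)/p₁ = (0.0471 − 0.0348) / 0.0471 ≈ 0.26115.
Attributable cases ≈ PN × (exposed cases) = 0.26115 × 1617 ≈ 422.27.

about 422 cases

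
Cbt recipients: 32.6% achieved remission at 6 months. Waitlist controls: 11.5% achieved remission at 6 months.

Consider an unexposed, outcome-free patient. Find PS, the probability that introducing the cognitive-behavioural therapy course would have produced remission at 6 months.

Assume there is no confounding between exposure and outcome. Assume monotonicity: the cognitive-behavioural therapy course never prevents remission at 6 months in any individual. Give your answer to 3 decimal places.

p₁ = 0.326, p₀ = 0.115.
Under exogeneity and monotonicity, PS = (p₁ − p₀) / (1 − p₀).
PS = (0.326 − 0.115) / (1 − 0.115) = 0.211 / 0.885 ≈ 0.2384

PS ≈ 0.238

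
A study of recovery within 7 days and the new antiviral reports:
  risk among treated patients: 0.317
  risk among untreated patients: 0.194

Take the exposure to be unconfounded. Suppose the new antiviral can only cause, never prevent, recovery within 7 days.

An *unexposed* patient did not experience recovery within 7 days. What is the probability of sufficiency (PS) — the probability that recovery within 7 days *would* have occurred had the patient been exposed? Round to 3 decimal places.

PS ≈ 0.153

Let p₁ = 0.317, p₀ = 0.194.
Under exogeneity and monotonicity, PS = (p₁ − p₀) / (1 − p₀).
PS = (0.317 − 0.194) / (1 − 0.194) = 0.123 / 0.806 ≈ 0.1526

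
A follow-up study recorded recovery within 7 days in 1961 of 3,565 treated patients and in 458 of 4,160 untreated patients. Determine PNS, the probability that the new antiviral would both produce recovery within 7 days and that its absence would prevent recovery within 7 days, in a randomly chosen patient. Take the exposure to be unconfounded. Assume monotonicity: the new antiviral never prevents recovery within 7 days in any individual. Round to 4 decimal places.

p₁ = P(outcome | exposed) = 1961/3565 = 0.55007
p₀ = P(outcome | unexposed) = 458/4160 = 0.1101
Under exogeneity and monotonicity, PNS = p₁ − p₀.
PNS = 0.55007 − 0.1101 = 0.43997

PNS ≈ 0.4400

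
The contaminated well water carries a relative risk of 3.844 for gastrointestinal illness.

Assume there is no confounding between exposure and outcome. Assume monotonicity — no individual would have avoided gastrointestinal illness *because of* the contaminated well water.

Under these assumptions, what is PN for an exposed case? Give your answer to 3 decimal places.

PN ≈ 0.740

Under exogeneity and monotonicity, PN = (RR − 1) / RR = 1 − 1/RR.
PN = (3.844 − 1) / 3.844 = 2.844 / 3.844 ≈ 0.7399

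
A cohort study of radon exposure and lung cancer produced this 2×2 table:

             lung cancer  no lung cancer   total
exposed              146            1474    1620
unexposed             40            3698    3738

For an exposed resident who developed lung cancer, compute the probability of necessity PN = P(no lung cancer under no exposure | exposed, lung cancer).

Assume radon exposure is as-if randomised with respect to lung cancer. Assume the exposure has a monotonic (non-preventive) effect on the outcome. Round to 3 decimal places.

p₁ = P(outcome | exposed) = 146/1620 = 0.090123
p₀ = P(outcome | unexposed) = 40/3738 = 0.010701
Under exogeneity and monotonicity, PN = (p₁ − p₀)/p₁.
PN = (0.090123 − 0.010701) / 0.090123 ≈ 0.8813

PN ≈ 0.881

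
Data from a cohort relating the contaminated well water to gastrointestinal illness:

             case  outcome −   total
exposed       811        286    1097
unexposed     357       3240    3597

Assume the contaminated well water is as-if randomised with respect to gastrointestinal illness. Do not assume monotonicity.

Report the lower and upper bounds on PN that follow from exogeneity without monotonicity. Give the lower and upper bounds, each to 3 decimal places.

p₁ = P(outcome | exposed) = 811/1097 = 0.73929
p₀ = P(outcome | unexposed) = 357/3597 = 0.099249
Under exogeneity alone the bounds on PN are max{0,(p₁−p₀)/p₁} ≤ PN ≤ min{1,(1−p₀)/p₁}.
  lower = (p₁ − p₀)/p₁ = 0.64004 / 0.73929 ≈ 0.8658
  upper = min{1, (1 − p₀)/p₁} = 0.90075 / 0.73929 ≈ 1.2184 → capped at 1

0.866 ≤ PN ≤ 1.000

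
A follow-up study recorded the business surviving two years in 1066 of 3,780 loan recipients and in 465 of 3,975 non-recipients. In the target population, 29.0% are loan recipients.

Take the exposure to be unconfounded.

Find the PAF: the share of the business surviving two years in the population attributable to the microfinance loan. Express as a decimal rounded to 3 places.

p₁ = P(outcome | exposed) = 1066/3780 = 0.28201
p₀ = P(outcome | unexposed) = 465/3975 = 0.11698
Overall risk P(Y=1) = π·p₁ + (1−π)·p₀ = 0.29×0.28201 + 0.71×0.11698 = 0.16484.
Under exogeneity, PAF = [P(Y=1) − p₀] / P(Y=1).
PAF = (0.16484 − 0.11698) / 0.16484 ≈ 0.2903

PAF ≈ 0.290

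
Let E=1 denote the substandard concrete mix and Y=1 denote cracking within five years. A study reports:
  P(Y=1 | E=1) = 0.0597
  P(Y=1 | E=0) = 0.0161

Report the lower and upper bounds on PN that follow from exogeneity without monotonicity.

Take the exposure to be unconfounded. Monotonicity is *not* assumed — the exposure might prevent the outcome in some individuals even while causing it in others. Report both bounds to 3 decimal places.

Let p₁ = 0.0597, p₀ = 0.0161.
Under exogeneity alone the bounds on PN are max{0,(p₁−p₀)/p₁} ≤ PN ≤ min{1,(1−p₀)/p₁}.
  lower = (p₁ − p₀)/p₁ = 0.0436 / 0.0597 ≈ 0.7303
  upper = min{1, (1 − p₀)/p₁} = 0.9839 / 0.0597 ≈ 16.4807 → capped at 1

0.730 ≤ PN ≤ 1.000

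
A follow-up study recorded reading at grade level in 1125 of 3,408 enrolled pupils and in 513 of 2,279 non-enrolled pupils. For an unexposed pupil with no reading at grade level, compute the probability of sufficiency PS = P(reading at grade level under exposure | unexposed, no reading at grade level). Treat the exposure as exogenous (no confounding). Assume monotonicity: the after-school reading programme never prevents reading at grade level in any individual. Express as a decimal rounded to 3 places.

PS ≈ 0.136

p₁ = P(outcome | exposed) = 1125/3408 = 0.33011
p₀ = P(outcome | unexposed) = 513/2279 = 0.2251
Under exogeneity and monotonicity, PS = (p₁ − p₀) / (1 − p₀).
PS = (0.33011 − 0.2251) / (1 − 0.2251) = 0.10501 / 0.7749 ≈ 0.1355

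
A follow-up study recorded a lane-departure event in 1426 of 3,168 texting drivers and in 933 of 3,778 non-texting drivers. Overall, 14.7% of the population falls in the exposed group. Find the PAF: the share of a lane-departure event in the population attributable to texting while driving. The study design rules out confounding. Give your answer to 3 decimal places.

PAF ≈ 0.108

p₁ = P(outcome | exposed) = 1426/3168 = 0.45013
p₀ = P(outcome | unexposed) = 933/3778 = 0.24696
Overall risk P(Y=1) = π·p₁ + (1−π)·p₀ = 0.147×0.45013 + 0.853×0.24696 = 0.27682.
Under exogeneity, PAF = [P(Y=1) − p₀] / P(Y=1).
PAF = (0.27682 − 0.24696) / 0.27682 ≈ 0.1079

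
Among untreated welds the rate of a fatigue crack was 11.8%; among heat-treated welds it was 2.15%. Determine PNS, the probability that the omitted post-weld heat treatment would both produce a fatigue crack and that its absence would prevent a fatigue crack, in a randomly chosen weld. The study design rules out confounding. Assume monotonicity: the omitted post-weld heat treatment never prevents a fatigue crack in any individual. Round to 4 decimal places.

PNS ≈ 0.0965

p₁ = 0.118, p₀ = 0.0215.
Under exogeneity and monotonicity, PNS = p₁ − p₀.
PNS = 0.118 − 0.0215 = 0.0965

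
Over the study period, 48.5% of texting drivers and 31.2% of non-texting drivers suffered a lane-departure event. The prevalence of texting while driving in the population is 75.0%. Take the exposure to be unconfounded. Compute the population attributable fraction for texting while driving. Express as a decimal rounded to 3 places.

p₁ = 0.485, p₀ = 0.312.
Overall risk P(Y=1) = π·p₁ + (1−π)·p₀ = 0.75×0.485 + 0.25×0.312 = 0.44175.
Under exogeneity, PAF = [P(Y=1) − p₀] / P(Y=1).
PAF = (0.44175 − 0.312) / 0.44175 ≈ 0.2937

PAF ≈ 0.294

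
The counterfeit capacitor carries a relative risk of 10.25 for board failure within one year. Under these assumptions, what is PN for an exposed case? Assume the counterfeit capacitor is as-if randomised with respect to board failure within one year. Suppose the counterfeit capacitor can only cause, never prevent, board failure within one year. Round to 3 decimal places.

PN ≈ 0.902

Under exogeneity and monotonicity, PN = (RR − 1) / RR = 1 − 1/RR.
PN = (10.25 − 1) / 10.25 = 9.25 / 10.25 ≈ 0.9024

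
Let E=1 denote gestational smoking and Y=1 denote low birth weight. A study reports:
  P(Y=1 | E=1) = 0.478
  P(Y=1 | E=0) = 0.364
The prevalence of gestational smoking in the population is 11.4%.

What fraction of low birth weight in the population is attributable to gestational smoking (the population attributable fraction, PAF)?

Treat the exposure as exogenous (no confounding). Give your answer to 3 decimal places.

Let p₁ = 0.478, p₀ = 0.364.
Overall risk P(Y=1) = π·p₁ + (1−π)·p₀ = 0.114×0.478 + 0.886×0.364 = 0.377.
Under exogeneity, PAF = [P(Y=1) − p₀] / P(Y=1).
PAF = (0.377 − 0.364) / 0.377 ≈ 0.0345

PAF ≈ 0.034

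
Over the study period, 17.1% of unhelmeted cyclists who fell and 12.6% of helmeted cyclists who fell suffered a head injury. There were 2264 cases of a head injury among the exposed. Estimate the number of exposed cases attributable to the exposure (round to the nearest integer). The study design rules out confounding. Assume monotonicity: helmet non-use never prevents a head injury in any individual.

p₁ = 0.171, p₀ = 0.126.
PN = (p₁ − p₀)/p₁ = (0.171 − 0.126) / 0.171 ≈ 0.26316.
Attributable cases ≈ PN × (exposed cases) = 0.26316 × 2264 ≈ 595.79.

about 596 cases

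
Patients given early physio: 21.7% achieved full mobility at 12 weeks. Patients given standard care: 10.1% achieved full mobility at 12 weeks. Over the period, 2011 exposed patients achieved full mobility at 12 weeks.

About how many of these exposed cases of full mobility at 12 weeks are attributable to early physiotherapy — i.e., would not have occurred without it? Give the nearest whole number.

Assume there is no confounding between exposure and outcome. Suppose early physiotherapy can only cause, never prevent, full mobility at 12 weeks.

about 1075 cases

p₁ = 0.217, p₀ = 0.101.
PN = (p₁ − p₀)/p₁ = (0.217 − 0.101) / 0.217 ≈ 0.53456.
Attributable cases ≈ PN × (exposed cases) = 0.53456 × 2011 ≈ 1075.00.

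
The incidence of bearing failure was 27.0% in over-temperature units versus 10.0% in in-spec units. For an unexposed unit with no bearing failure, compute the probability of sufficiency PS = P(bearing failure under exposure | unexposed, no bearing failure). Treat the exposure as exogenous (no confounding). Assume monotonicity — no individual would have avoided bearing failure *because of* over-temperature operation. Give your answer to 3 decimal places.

PS ≈ 0.189

p₁ = 0.27, p₀ = 0.1.
Under exogeneity and monotonicity, PS = (p₁ − p₀) / (1 − p₀).
PS = (0.27 − 0.1) / (1 − 0.1) = 0.17 / 0.9 ≈ 0.1889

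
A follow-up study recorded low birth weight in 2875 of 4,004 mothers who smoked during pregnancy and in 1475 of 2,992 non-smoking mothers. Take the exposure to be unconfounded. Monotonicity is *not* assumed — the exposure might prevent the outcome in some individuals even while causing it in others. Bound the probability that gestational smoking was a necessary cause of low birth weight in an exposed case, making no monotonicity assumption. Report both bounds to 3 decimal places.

p₁ = P(outcome | exposed) = 2875/4004 = 0.71803
p₀ = P(outcome | unexposed) = 1475/2992 = 0.49298
Under exogeneity alone the bounds on PN are max{0,(p₁−p₀)/p₁} ≤ PN ≤ min{1,(1−p₀)/p₁}.
  lower = (p₁ − p₀)/p₁ = 0.22505 / 0.71803 ≈ 0.3134
  upper = min{1, (1 − p₀)/p₁} = 0.50702 / 0.71803 ≈ 0.7061

0.313 ≤ PN ≤ 0.706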